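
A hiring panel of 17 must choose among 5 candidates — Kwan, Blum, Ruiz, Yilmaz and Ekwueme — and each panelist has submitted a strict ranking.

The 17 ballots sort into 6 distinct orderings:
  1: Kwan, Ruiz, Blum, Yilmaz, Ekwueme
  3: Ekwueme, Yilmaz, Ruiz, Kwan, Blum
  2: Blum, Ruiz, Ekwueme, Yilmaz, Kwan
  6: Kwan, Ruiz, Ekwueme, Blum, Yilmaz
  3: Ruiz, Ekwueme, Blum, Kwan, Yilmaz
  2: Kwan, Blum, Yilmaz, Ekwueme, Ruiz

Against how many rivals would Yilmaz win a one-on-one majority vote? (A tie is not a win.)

0

Yilmaz against each rival (17 committee members):
Yilmaz vs Kwan: Yilmaz preferred on 3+2 = 5 ballots; Kwan wins 12–5.
Yilmaz vs Blum: 3 for Yilmaz, 14 for Blum — Blum by 14–3.
Yilmaz vs Ruiz: 5 to 12, Ruiz.
Yilmaz vs Ekwueme: 3 to 14, Ekwueme.
Yilmaz beats no one; loses to Kwan, Blum, Ruiz, Ekwueme — 0 pairwise wins.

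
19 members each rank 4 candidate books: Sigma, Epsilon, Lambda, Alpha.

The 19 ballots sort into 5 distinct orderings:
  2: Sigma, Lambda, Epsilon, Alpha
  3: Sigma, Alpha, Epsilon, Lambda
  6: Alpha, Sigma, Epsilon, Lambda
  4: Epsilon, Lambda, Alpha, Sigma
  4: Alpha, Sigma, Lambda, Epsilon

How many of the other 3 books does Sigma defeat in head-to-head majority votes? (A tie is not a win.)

Sigma against each rival (19 members):
Sigma vs Epsilon: Sigma preferred on 2+3+6+4 = 15 ballots; Sigma wins 15–4.
Sigma vs Lambda: Sigma is ranked higher on 2+3+6+4 = 15 ballots, Lambda on 4. Sigma wins 15–4.
Sigma vs Alpha: Sigma preferred on 2+3 = 5 ballots; Alpha wins 14–5.
Sigma beats Epsilon, Lambda; loses to Alpha — 2 pairwise wins.

2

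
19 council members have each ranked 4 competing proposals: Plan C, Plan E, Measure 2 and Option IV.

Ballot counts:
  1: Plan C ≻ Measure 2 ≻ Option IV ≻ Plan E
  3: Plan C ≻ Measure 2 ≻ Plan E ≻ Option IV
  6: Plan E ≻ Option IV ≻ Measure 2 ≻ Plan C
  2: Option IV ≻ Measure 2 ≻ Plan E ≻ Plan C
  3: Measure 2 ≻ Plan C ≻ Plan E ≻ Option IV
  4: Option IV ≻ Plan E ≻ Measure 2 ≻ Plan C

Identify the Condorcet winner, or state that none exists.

Check each pair by majority over 19 ballots:
Plan C vs Plan E: Plan C is ranked higher on 1+3+3 = 7 ballots, Plan E on 12. Plan E wins 12–7.
Plan C vs Measure 2: Plan C is ranked higher on 1+3 = 4 ballots, Measure 2 on 15. Measure 2 wins 15–4.
Plan C vs Option IV: 7 to 12, Option IV.
Plan E vs Measure 2: 10 to 9, Plan E.
Plan E vs Option IV: Plan E preferred on 3+6+3 = 12 ballots; Plan E wins 12–7.
Measure 2 vs Option IV: Measure 2 is ranked higher on 1+3+3 = 7 ballots, Option IV on 12. Option IV wins 12–7.
Plan E wins every pairwise contest, so Plan E is the Condorcet winner.

Plan E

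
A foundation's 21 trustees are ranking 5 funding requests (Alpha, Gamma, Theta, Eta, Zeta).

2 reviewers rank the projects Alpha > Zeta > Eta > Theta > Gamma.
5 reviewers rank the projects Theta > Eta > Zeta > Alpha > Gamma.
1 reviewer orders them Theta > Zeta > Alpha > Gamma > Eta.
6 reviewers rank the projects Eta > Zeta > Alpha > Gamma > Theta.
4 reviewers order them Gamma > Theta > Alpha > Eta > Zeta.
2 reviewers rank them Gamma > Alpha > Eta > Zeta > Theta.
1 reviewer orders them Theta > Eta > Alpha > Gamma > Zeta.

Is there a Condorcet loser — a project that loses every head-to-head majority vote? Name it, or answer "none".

Pairwise majorities:
Alpha vs Gamma: Alpha wins 15–6.
Alpha vs Theta: Alpha is ranked higher on 2+6+2 = 10 ballots, Theta on 11. Theta wins 11–10.
Alpha vs Eta: 2+1+4+2 = 9 for Alpha, 12 for Eta — Eta by 12–9.
Alpha vs Zeta: Zeta wins 12–9.
Gamma vs Theta: Gamma, 12–9.
Gamma–Eta: Eta 14–7.
Gamma vs Zeta: Gamma is ranked higher on 4+2+1 = 7 ballots, Zeta on 14. Zeta wins 14–7.
Theta vs Eta: Theta, 11–10.
Theta vs Zeta: Theta preferred on 5+1+4+1 = 11 ballots; Theta wins 11–10.
Eta vs Zeta: Eta wins 18–3.
No project is winless: Alpha beats Gamma; Gamma beats Theta; Theta beats Alpha; Eta beats Alpha; Zeta beats Alpha. There is no Condorcet loser.

none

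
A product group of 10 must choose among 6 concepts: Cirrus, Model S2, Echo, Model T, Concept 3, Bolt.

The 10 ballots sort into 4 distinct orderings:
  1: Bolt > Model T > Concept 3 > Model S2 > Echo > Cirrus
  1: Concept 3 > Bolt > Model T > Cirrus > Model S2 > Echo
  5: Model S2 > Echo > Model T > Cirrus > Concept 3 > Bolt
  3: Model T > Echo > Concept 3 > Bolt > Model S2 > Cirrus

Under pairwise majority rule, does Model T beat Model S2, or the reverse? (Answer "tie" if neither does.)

tie

Ballots ranking Model T above Model S2: 1 + 1 + 3 = 5.
Ballots ranking Model S2 above Model T: 10 − 5 = 5.
5–5: the pair ties.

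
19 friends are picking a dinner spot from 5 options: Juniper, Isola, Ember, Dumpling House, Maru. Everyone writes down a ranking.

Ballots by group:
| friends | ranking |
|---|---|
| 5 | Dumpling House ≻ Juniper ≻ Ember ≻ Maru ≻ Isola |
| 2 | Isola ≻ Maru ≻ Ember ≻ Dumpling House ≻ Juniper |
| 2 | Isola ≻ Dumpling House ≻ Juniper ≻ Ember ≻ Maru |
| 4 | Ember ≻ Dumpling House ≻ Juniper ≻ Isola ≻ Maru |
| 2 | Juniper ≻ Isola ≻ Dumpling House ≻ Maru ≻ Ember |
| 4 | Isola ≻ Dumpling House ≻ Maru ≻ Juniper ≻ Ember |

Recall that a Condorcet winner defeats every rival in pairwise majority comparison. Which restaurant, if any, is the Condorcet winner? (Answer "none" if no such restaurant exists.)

none

Check each pair by majority over 19 ballots:
Juniper–Isola: Juniper 11–8.
Juniper vs Ember: Juniper wins 13–6.
Juniper vs Dumpling House: Dumpling House, 17–2.
Juniper vs Maru: Juniper, 13–6.
Isola vs Ember: Isola, 10–9.
Isola vs Dumpling House: Isola wins 10–9.
Isola vs Maru: Isola wins 14–5.
Ember vs Dumpling House: Dumpling House, 13–6.
Ember vs Maru: Ember wins 11–8.
Dumpling House vs Maru: Dumpling House wins 17–2.
No restaurant is unbeaten: Juniper loses to Dumpling House; Isola loses to Juniper; Ember loses to Juniper; Dumpling House loses to Isola; Maru loses to Juniper. In particular Juniper → Isola → Dumpling House → Juniper is a majority cycle — no Condorcet winner exists.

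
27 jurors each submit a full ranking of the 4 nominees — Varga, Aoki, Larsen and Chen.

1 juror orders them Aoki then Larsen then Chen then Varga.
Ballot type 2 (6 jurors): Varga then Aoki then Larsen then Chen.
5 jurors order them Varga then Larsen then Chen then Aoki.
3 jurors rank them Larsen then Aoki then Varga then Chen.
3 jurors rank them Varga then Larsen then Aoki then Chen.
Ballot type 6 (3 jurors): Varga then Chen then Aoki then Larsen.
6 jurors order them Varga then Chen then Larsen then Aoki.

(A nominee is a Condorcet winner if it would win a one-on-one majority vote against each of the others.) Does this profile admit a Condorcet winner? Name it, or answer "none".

Varga

Check each pair by majority over 27 ballots:
Varga vs Aoki: Varga, 23–4.
Varga–Larsen: Varga 23–4.
Varga vs Chen: Varga, 26–1.
Aoki–Larsen: Larsen 17–10.
Aoki vs Chen: Chen wins 14–13.
Larsen vs Chen: Larsen wins 18–9.
Varga beats each of Aoki, Larsen, Chen — Varga is the Condorcet winner.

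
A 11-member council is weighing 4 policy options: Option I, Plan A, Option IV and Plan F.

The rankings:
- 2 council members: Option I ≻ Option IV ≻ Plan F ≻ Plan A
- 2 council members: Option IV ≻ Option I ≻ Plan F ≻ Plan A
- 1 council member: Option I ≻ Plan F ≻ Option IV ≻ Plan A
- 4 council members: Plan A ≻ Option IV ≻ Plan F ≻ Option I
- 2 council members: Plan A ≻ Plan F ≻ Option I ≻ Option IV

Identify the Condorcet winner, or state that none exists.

Pairwise majorities:
Option I vs Plan A: Option I is ranked higher on 2+2+1 = 5 ballots, Plan A on 6. Plan A wins 6–5.
Option I vs Option IV: Option I preferred on 2+1+2 = 5 ballots; Option IV wins 6–5.
Option I vs Plan F: Option I is ranked higher on 2+2+1 = 5 ballots, Plan F on 6. Plan F wins 6–5.
Plan A vs Option IV: Plan A preferred on 4+2 = 6 ballots; Plan A wins 6–5.
Plan A vs Plan F: Plan A preferred on 4+2 = 6 ballots; Plan A wins 6–5.
Option IV vs Plan F: Option IV preferred on 2+2+4 = 8 ballots; Option IV wins 8–3.
Plan A wins every pairwise contest, so Plan A is the Condorcet winner.

Plan A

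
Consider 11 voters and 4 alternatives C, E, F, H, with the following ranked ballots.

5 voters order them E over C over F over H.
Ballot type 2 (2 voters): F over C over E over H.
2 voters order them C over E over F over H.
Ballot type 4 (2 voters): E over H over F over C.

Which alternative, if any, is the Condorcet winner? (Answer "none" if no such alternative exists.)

E

Check each pair by majority over 11 ballots:
C vs E: 2+2 = 4 for C, 7 for E — E by 7–4.
C vs F: C is ranked higher on 5+2 = 7 ballots, F on 4. C wins 7–4.
C vs H: 5+2+2 = 9 for C, 2 for H — C by 9–2.
E vs F: 5+2+2 = 9 for E, 2 for F — E by 9–2.
E vs H: 5+2+2+2 = 11 for E, 0 for H — E by 11–0.
F vs H: 9 to 2, F.
E beats each of C, F, H — E is the Condorcet winner.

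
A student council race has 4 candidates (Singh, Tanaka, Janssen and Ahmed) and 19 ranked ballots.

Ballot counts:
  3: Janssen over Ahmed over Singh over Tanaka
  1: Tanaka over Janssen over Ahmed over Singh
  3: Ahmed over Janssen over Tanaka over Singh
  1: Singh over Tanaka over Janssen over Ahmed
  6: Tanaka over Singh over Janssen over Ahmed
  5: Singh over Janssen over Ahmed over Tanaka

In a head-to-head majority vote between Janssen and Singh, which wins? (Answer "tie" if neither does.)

Singh

Ballots ranking Janssen above Singh: 3 + 1 + 3 = 7.
Ballots ranking Singh above Janssen: 19 − 7 = 12.
Singh wins the head-to-head 12–7.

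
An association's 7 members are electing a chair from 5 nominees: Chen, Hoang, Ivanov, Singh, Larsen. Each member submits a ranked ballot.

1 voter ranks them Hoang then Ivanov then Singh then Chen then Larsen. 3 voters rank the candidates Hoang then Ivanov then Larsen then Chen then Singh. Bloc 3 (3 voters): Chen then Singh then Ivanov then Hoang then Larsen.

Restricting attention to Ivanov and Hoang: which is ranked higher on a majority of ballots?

Ballots ranking Ivanov above Hoang: 3.
Ballots ranking Hoang above Ivanov: 7 − 3 = 4.
Hoang wins the head-to-head 4–3.

Hoang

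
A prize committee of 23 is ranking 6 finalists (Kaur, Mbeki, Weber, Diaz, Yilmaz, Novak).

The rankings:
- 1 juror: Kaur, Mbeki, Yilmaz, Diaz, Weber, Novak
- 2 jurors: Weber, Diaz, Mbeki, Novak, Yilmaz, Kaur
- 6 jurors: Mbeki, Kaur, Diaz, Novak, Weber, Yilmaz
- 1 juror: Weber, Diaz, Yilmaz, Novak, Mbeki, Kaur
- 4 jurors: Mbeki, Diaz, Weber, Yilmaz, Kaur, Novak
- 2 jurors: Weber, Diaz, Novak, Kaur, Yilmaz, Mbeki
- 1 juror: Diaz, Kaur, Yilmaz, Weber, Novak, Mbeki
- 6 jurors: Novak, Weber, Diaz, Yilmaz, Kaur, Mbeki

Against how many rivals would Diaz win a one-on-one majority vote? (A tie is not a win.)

Diaz against each rival (23 jurors):
Diaz–Kaur: Diaz 16–7.
Diaz vs Mbeki: Diaz is ranked higher on 2+1+2+1+6 = 12 ballots, Mbeki on 11. Diaz wins 12–11.
Diaz vs Weber: Diaz is ranked higher on 1+6+4+1 = 12 ballots, Weber on 11. Diaz wins 12–11.
Diaz vs Yilmaz: Diaz is ranked higher on 22 ballots, Yilmaz on 1. Diaz wins 22–1.
Diaz vs Novak: Diaz, 17–6.
Diaz beats Kaur, Mbeki, Weber, Yilmaz, Novak — 5 pairwise wins.

5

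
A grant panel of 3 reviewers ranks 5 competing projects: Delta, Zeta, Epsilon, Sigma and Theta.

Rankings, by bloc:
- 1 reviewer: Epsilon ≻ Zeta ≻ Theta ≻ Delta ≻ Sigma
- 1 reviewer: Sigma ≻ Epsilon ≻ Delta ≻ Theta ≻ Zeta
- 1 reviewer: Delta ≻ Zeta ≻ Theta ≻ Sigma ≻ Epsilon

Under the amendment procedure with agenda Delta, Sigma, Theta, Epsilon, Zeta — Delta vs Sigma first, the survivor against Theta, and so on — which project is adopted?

Round 1: Delta vs Sigma — 2–1, Delta advances.
Round 2: Delta vs Theta — 2–1, Delta advances.
Round 3: Delta vs Epsilon — 1–2, Epsilon advances.
Round 4: Epsilon vs Zeta — 2–1, Epsilon advances.
The agenda winner is Epsilon.

Epsilon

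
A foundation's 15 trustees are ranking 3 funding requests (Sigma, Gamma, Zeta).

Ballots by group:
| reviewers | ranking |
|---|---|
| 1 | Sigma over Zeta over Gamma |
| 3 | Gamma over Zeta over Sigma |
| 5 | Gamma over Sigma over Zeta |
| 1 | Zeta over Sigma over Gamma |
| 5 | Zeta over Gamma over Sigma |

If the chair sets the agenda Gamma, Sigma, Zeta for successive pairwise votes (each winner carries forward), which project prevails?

Gamma

Round 1: Gamma vs Sigma — 13–2, Gamma advances.
Round 2: Gamma vs Zeta — 8–7, Gamma advances.
Gamma survives the agenda.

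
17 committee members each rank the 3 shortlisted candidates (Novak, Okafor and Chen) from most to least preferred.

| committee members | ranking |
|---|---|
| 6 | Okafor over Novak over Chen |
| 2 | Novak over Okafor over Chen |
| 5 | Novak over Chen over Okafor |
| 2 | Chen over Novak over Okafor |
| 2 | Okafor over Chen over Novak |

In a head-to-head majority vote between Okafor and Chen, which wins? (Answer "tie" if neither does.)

Ballots ranking Okafor above Chen: 6 + 2 + 2 = 10.
Ballots ranking Chen above Okafor: 17 − 10 = 7.
Okafor wins the head-to-head 10–7.

Okafor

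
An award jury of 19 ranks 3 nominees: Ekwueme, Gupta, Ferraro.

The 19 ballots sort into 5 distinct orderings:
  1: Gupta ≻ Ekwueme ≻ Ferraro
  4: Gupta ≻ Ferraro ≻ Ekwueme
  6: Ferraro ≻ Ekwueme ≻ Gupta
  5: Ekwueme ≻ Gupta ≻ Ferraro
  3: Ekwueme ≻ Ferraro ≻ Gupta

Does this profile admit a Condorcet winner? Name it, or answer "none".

Head-to-head results (19 jurors):
Ekwueme vs Gupta: Ekwueme preferred on 6+5+3 = 14 ballots; Ekwueme wins 14–5.
Ekwueme vs Ferraro: 9 to 10, Ferraro.
Gupta vs Ferraro: 10 to 9, Gupta.
Every nominee loses at least once (Ekwueme loses to Ferraro; Gupta loses to Ekwueme; Ferraro loses to Gupta). The majority relation contains the cycle Ekwueme > Gupta > Ferraro > Ekwueme, so there is no Condorcet winner.

none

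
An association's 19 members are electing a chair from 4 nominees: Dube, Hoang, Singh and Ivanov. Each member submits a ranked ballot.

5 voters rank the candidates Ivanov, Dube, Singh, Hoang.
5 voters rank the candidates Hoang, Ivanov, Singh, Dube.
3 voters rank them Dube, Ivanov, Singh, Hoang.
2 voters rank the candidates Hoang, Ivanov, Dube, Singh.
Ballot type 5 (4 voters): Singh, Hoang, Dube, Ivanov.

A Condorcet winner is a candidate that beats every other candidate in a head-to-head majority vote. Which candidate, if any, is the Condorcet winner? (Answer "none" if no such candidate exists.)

Head-to-head results (19 voters):
Dube vs Hoang: 8 to 11, Hoang.
Dube vs Singh: Dube, 10–9.
Dube vs Ivanov: Dube preferred on 3+4 = 7 ballots; Ivanov wins 12–7.
Hoang vs Singh: Singh wins 12–7.
Hoang vs Ivanov: Hoang, 11–8.
Singh vs Ivanov: Singh is ranked higher on 4 ballots, Ivanov on 15. Ivanov wins 15–4.
Every candidate loses at least once (Dube loses to Hoang; Hoang loses to Singh; Singh loses to Dube; Ivanov loses to Hoang). The majority relation contains the cycle Dube > Singh > Hoang > Dube, so there is no Condorcet winner.

none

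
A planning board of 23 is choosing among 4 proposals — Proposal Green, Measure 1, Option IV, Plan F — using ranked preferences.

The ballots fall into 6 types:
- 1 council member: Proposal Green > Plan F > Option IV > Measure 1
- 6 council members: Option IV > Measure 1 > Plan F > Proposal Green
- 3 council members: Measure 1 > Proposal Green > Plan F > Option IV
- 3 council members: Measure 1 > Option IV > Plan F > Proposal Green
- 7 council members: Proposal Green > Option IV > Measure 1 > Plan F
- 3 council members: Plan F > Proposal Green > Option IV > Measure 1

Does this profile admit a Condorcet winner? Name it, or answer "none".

none

Head-to-head results (23 council members):
Proposal Green–Measure 1: Measure 1 12–11.
Proposal Green vs Option IV: Proposal Green, 14–9.
Proposal Green–Plan F: Plan F 12–11.
Measure 1 vs Option IV: Option IV, 17–6.
Measure 1 vs Plan F: Measure 1, 19–4.
Option IV vs Plan F: Option IV wins 16–7.
Each option drops at least one matchup (Proposal Green loses to Measure 1; Measure 1 loses to Option IV; Option IV loses to Proposal Green; Plan F loses to Measure 1); the cycle Proposal Green > Option IV > Measure 1 > Proposal Green rules out a Condorcet winner.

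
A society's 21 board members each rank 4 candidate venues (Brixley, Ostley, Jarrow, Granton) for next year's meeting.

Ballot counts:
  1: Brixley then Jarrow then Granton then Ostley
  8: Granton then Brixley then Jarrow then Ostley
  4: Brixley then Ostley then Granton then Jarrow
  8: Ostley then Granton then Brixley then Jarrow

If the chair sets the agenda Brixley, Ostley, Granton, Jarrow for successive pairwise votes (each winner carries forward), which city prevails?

Granton

Round 1: Brixley vs Ostley — 13–8, Brixley advances.
Round 2: Brixley vs Granton — 5–16, Granton advances.
Round 3: Granton vs Jarrow — 20–1, Granton advances.
Granton survives the agenda.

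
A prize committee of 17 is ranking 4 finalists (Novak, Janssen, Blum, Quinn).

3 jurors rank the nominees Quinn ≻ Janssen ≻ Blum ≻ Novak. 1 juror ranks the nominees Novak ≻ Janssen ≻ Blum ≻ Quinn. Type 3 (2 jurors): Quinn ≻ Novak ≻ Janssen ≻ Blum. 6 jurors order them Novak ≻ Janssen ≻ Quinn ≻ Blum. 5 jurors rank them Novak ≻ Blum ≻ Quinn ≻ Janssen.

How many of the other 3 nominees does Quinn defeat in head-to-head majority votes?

Quinn against each rival (17 jurors):
Quinn vs Novak: Novak, 12–5.
Quinn vs Janssen: Quinn is ranked higher on 3+2+5 = 10 ballots, Janssen on 7. Quinn wins 10–7.
Quinn–Blum: Quinn 11–6.
Quinn beats Janssen, Blum; loses to Novak — 2 pairwise wins.

2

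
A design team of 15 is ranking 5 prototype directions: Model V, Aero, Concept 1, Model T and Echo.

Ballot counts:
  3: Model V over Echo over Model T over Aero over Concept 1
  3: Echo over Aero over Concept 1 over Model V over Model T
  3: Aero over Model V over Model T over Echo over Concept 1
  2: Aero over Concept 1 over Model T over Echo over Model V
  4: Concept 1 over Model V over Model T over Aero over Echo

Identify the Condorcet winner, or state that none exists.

Aero

Check each pair by majority over 15 ballots:
Model V vs Aero: 7 to 8, Aero.
Model V vs Concept 1: Model V preferred on 3+3 = 6 ballots; Concept 1 wins 9–6.
Model V–Model T: Model V 13–2.
Model V vs Echo: Model V is ranked higher on 3+3+4 = 10 ballots, Echo on 5. Model V wins 10–5.
Aero vs Concept 1: 3+3+3+2 = 11 for Aero, 4 for Concept 1 — Aero by 11–4.
Aero vs Model T: Aero wins 8–7.
Aero vs Echo: Aero is ranked higher on 3+2+4 = 9 ballots, Echo on 6. Aero wins 9–6.
Concept 1 vs Model T: 3+2+4 = 9 for Concept 1, 6 for Model T — Concept 1 by 9–6.
Concept 1 vs Echo: 6 to 9, Echo.
Model T vs Echo: Model T is ranked higher on 3+2+4 = 9 ballots, Echo on 6. Model T wins 9–6.
Aero wins every pairwise contest, so Aero is the Condorcet winner.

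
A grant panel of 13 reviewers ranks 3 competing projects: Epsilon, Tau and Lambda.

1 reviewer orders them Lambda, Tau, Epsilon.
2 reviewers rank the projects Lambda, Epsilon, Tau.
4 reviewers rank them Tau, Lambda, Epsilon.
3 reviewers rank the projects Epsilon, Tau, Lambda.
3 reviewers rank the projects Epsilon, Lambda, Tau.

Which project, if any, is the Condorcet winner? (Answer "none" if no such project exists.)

Head-to-head results (13 reviewers):
Epsilon vs Tau: 8 to 5, Epsilon.
Epsilon vs Lambda: 6 to 7, Lambda.
Tau vs Lambda: 7 to 6, Tau.
No project is unbeaten: Epsilon loses to Lambda; Tau loses to Epsilon; Lambda loses to Tau. In particular Epsilon beats Tau beats Lambda beats Epsilon is a majority cycle — no Condorcet winner exists.

none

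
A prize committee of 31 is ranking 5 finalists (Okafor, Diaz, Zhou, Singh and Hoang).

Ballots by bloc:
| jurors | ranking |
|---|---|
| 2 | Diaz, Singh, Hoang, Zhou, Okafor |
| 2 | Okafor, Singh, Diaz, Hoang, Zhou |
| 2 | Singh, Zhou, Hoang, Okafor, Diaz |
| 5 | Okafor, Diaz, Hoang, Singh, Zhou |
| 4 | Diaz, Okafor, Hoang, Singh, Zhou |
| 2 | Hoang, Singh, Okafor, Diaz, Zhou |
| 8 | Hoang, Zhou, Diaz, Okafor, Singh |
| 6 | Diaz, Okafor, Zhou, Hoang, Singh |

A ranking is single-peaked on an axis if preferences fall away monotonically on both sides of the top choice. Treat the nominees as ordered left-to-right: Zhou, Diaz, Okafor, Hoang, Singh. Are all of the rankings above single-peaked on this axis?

no

Axis positions: Zhou=1, Diaz=2, Okafor=3, Hoang=4, Singh=5.
Bloc 1: ranking walks positions 2-5-4-1-3; Singh is ranked above Okafor even though Okafor lies between Singh and the peak Diaz on the axis — preferences dip and rise again. Not single-peaked.
Bloc 2: ranking walks positions 3-5-2-4-1; Singh is ranked above Hoang even though Hoang lies between Singh and the peak Okafor on the axis — preferences dip and rise again. Not single-peaked.
Bloc 3: ranking walks positions 5-1-4-3-2; Zhou is ranked above Hoang even though Hoang lies between Zhou and the peak Singh on the axis — preferences dip and rise again. Not single-peaked.
Bloc 4 (peak Okafor at position 3): ranking walks positions 3-2-4-5-1, expanding outward from the peak — single-peaked.
Bloc 5 (peak Diaz at position 2): ranking walks positions 2-3-4-5-1, expanding outward from the peak — single-peaked.
Bloc 6 (peak Hoang at position 4): ranking walks positions 4-5-3-2-1, expanding outward from the peak — single-peaked.
Bloc 7: ranking walks positions 4-1-2-3-5; Zhou is ranked above Okafor even though Okafor lies between Zhou and the peak Hoang on the axis — preferences dip and rise again. Not single-peaked.
Bloc 8 (peak Diaz at position 2): ranking walks positions 2-3-1-4-5, expanding outward from the peak — single-peaked.
Bloc 1 violates single-peakedness, so the profile is not single-peaked on this axis.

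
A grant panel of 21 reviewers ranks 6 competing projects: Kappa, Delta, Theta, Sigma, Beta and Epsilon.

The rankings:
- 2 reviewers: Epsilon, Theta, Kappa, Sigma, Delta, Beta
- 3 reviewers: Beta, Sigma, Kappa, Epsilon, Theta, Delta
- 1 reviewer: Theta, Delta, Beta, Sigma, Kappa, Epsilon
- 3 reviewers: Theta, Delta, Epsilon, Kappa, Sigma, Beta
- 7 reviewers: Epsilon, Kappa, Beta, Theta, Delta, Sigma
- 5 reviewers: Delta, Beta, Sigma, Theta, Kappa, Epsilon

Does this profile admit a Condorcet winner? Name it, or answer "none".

Check each pair by majority over 21 ballots:
Kappa vs Delta: Kappa is ranked higher on 2+3+7 = 12 ballots, Delta on 9. Kappa wins 12–9.
Kappa vs Theta: Kappa is ranked higher on 3+7 = 10 ballots, Theta on 11. Theta wins 11–10.
Kappa vs Sigma: 12 to 9, Kappa.
Kappa vs Beta: 12 to 9, Kappa.
Kappa vs Epsilon: 9 to 12, Epsilon.
Delta vs Theta: 5 to 16, Theta.
Delta vs Sigma: 1+3+7+5 = 16 for Delta, 5 for Sigma — Delta by 16–5.
Delta vs Beta: Delta is ranked higher on 2+1+3+5 = 11 ballots, Beta on 10. Delta wins 11–10.
Delta vs Epsilon: 1+3+5 = 9 for Delta, 12 for Epsilon — Epsilon by 12–9.
Theta vs Sigma: 2+1+3+7 = 13 for Theta, 8 for Sigma — Theta by 13–8.
Theta vs Beta: 6 to 15, Beta.
Theta vs Epsilon: Theta preferred on 1+3+5 = 9 ballots; Epsilon wins 12–9.
Sigma vs Beta: 5 to 16, Beta.
Sigma vs Epsilon: Sigma is ranked higher on 3+1+5 = 9 ballots, Epsilon on 12. Epsilon wins 12–9.
Beta vs Epsilon: 9 to 12, Epsilon.
Only Epsilon has no losses; Epsilon is the Condorcet winner.

Epsilon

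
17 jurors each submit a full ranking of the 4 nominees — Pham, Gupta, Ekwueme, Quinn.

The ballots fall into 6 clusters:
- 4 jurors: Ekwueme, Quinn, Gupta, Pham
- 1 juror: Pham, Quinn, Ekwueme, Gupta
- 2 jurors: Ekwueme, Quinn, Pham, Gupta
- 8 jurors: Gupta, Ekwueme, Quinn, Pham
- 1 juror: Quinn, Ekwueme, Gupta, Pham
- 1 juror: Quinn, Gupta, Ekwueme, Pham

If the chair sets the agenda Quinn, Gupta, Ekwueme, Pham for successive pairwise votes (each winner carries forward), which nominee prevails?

Ekwueme

Round 1: Quinn vs Gupta — 9–8, Quinn advances.
Round 2: Quinn vs Ekwueme — 3–14, Ekwueme advances.
Round 3: Ekwueme vs Pham — 16–1, Ekwueme advances.
Ekwueme survives the agenda.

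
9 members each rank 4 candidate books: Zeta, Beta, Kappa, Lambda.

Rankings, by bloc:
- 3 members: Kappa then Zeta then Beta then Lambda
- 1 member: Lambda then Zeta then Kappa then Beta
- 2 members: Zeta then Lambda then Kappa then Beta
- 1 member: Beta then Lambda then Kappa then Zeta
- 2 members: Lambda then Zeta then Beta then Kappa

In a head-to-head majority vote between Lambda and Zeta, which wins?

Zeta

Ballots ranking Lambda above Zeta: 1 + 1 + 2 = 4.
Ballots ranking Zeta above Lambda: 9 − 4 = 5.
Zeta wins the head-to-head 5–4.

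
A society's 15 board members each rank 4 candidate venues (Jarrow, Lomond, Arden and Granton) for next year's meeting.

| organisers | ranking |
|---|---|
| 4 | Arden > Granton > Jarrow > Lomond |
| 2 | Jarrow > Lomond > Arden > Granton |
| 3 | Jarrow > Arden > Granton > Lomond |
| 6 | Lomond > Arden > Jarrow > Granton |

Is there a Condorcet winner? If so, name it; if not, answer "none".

Head-to-head results (15 organisers):
Jarrow–Lomond: Jarrow 9–6.
Jarrow–Arden: Arden 10–5.
Jarrow–Granton: Jarrow 11–4.
Lomond–Arden: Lomond 8–7.
Lomond vs Granton: Lomond wins 8–7.
Arden vs Granton: Arden wins 15–0.
Every city loses at least once (Jarrow loses to Arden; Lomond loses to Jarrow; Arden loses to Lomond; Granton loses to Jarrow). The majority relation contains the cycle Jarrow > Lomond > Arden > Jarrow, so there is no Condorcet winner.

none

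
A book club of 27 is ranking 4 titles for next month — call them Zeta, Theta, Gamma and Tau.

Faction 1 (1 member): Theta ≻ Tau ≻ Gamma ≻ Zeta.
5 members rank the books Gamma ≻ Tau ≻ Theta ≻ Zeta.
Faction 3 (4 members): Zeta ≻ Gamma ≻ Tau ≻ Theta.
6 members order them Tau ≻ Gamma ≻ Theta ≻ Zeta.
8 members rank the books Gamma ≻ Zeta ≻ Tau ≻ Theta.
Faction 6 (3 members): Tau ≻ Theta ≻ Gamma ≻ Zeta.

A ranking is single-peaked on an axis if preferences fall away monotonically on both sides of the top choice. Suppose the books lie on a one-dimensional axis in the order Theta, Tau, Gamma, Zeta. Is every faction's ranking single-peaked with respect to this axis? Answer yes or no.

Axis positions: Theta=1, Tau=2, Gamma=3, Zeta=4.
Faction 1 (peak Theta at position 1): ranking walks positions 1-2-3-4, expanding outward from the peak — single-peaked.
Faction 2 (peak Gamma at position 3): ranking walks positions 3-2-1-4, expanding outward from the peak — single-peaked.
Faction 3 (peak Zeta at position 4): ranking walks positions 4-3-2-1, expanding outward from the peak — single-peaked.
Faction 4 (peak Tau at position 2): ranking walks positions 2-3-1-4, expanding outward from the peak — single-peaked.
Faction 5 (peak Gamma at position 3): ranking walks positions 3-4-2-1, expanding outward from the peak — single-peaked.
Faction 6 (peak Tau at position 2): ranking walks positions 2-1-3-4, expanding outward from the peak — single-peaked.
Every ranking is single-peaked on this axis.

yes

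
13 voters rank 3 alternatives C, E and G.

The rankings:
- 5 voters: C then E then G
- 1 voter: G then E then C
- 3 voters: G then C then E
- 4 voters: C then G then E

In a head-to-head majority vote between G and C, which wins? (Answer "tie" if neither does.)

Ballots ranking G above C: 1 + 3 = 4.
Ballots ranking C above G: 13 − 4 = 9.
C wins the head-to-head 9–4.

C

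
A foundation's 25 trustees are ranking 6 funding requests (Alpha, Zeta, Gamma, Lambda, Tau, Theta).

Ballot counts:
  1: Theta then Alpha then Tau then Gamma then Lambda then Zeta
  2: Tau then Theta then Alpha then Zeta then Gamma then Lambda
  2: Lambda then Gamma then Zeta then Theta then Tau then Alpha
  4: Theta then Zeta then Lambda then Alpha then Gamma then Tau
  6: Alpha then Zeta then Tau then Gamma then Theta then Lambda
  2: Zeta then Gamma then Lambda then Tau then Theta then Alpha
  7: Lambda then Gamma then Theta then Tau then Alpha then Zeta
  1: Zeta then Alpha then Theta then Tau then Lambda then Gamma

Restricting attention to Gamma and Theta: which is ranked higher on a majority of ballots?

Ballots ranking Gamma above Theta: 2 + 6 + 2 + 7 = 17.
Ballots ranking Theta above Gamma: 25 − 17 = 8.
Gamma wins the head-to-head 17–8.

Gamma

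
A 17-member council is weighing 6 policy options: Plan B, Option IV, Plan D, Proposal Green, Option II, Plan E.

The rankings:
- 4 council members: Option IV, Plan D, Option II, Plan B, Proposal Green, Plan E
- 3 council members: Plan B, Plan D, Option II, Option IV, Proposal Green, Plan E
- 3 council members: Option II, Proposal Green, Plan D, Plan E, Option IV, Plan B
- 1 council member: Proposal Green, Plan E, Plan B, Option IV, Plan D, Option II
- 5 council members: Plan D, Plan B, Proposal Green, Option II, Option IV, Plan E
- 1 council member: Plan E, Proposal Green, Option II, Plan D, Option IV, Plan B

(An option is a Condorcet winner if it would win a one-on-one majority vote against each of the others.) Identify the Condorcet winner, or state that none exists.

Plan D

Pairwise majorities:
Plan B vs Option IV: Plan B wins 9–8.
Plan B–Plan D: Plan D 13–4.
Plan B vs Proposal Green: Plan B wins 12–5.
Plan B vs Option II: Plan B, 9–8.
Plan B vs Plan E: Plan B, 12–5.
Option IV vs Plan D: Plan D, 12–5.
Option IV vs Proposal Green: Proposal Green, 10–7.
Option IV–Option II: Option II 12–5.
Option IV vs Plan E: Option IV wins 12–5.
Plan D vs Proposal Green: Plan D wins 12–5.
Plan D vs Option II: Plan D wins 13–4.
Plan D vs Plan E: Plan D, 15–2.
Proposal Green vs Option II: Option II wins 10–7.
Proposal Green–Plan E: Proposal Green 16–1.
Option II–Plan E: Option II 15–2.
Only Plan D has no losses; Plan D is the Condorcet winner.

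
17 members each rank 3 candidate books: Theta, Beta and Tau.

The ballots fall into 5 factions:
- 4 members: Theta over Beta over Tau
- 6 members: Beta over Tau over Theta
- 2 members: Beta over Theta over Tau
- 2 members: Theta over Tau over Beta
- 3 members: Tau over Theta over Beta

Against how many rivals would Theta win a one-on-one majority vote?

Theta against each rival (17 members):
Theta–Beta: Theta 9–8.
Theta vs Tau: Theta preferred on 4+2+2 = 8 ballots; Tau wins 9–8.
Theta beats Beta; loses to Tau — 1 pairwise win.

1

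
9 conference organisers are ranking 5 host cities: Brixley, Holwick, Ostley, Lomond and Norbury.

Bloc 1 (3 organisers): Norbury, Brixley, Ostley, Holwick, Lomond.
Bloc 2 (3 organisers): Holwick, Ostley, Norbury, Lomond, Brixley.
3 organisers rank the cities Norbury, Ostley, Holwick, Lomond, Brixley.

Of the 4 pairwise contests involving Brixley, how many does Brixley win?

0

Brixley against each rival (9 organisers):
Brixley vs Holwick: Brixley preferred on 3 ballots; Holwick wins 6–3.
Brixley vs Ostley: Ostley, 6–3.
Brixley vs Lomond: Brixley preferred on 3 ballots; Lomond wins 6–3.
Brixley vs Norbury: Brixley preferred on 0 ballots; Norbury wins 9–0.
Brixley beats no one; loses to Holwick, Ostley, Lomond, Norbury — 0 pairwise wins.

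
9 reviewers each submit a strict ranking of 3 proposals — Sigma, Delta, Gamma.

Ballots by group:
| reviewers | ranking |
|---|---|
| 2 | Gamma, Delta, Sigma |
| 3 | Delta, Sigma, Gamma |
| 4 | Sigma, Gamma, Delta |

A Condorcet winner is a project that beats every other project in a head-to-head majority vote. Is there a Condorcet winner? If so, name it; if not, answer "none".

Pairwise majorities:
Sigma vs Delta: Sigma preferred on 4 ballots; Delta wins 5–4.
Sigma vs Gamma: 7 to 2, Sigma.
Delta vs Gamma: Delta is ranked higher on 3 ballots, Gamma on 6. Gamma wins 6–3.
Each project drops at least one matchup (Sigma loses to Delta; Delta loses to Gamma; Gamma loses to Sigma); the cycle Sigma → Gamma → Delta → Sigma rules out a Condorcet winner.

none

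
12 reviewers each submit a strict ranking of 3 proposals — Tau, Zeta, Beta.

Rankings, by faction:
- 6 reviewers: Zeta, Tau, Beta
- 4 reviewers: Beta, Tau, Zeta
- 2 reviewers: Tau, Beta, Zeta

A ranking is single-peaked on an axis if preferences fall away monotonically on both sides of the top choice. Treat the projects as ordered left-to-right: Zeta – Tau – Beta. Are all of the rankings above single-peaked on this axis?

Axis positions: Zeta=1, Tau=2, Beta=3.
Faction 1 (peak Zeta at position 1): ranking walks positions 1-2-3, expanding outward from the peak — single-peaked.
Faction 2 (peak Beta at position 3): ranking walks positions 3-2-1, expanding outward from the peak — single-peaked.
Faction 3 (peak Tau at position 2): ranking walks positions 2-3-1, expanding outward from the peak — single-peaked.
Every ranking is single-peaked on this axis.

yes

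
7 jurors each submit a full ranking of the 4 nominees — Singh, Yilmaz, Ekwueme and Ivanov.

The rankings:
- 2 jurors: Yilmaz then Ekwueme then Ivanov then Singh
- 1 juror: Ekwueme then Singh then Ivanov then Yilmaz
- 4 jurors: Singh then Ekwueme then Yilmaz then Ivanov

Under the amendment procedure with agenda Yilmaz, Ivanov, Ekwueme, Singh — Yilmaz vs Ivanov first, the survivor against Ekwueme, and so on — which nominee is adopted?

Singh

Round 1: Yilmaz vs Ivanov — 6–1, Yilmaz advances.
Round 2: Yilmaz vs Ekwueme — 2–5, Ekwueme advances.
Round 3: Ekwueme vs Singh — 3–4, Singh advances.
The agenda winner is Singh.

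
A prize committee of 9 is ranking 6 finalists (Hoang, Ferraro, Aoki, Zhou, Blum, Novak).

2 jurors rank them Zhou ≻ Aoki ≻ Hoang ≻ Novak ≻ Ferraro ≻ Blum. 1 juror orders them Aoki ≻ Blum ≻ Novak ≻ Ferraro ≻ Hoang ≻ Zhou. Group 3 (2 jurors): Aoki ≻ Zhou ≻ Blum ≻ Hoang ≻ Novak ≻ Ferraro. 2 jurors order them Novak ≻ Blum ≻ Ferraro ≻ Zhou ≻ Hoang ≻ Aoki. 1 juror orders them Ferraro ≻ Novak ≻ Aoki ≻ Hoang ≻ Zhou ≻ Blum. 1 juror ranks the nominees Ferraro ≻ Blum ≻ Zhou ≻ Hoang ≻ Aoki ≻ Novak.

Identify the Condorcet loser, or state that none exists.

none

Head-to-head results (9 jurors):
Hoang–Ferraro: Ferraro 5–4.
Hoang vs Aoki: Aoki wins 6–3.
Hoang vs Zhou: 2 to 7, Zhou.
Hoang vs Blum: Blum, 6–3.
Hoang vs Novak: Hoang preferred on 2+2+1 = 5 ballots; Hoang wins 5–4.
Ferraro vs Aoki: 4 to 5, Aoki.
Ferraro vs Zhou: Ferraro, 5–4.
Ferraro vs Blum: 4 to 5, Blum.
Ferraro vs Novak: Ferraro is ranked higher on 1+1 = 2 ballots, Novak on 7. Novak wins 7–2.
Aoki vs Zhou: 1+2+1 = 4 for Aoki, 5 for Zhou — Zhou by 5–4.
Aoki vs Blum: Aoki preferred on 2+1+2+1 = 6 ballots; Aoki wins 6–3.
Aoki vs Novak: 2+1+2+1 = 6 for Aoki, 3 for Novak — Aoki by 6–3.
Zhou vs Blum: Zhou is ranked higher on 2+2+1 = 5 ballots, Blum on 4. Zhou wins 5–4.
Zhou vs Novak: Zhou, 5–4.
Blum vs Novak: 4 to 5, Novak.
Every nominee wins at least one matchup (Hoang beats Novak; Ferraro beats Hoang; Aoki beats Hoang; Zhou beats Hoang; Blum beats Hoang; Novak beats Ferraro), so there is no Condorcet loser.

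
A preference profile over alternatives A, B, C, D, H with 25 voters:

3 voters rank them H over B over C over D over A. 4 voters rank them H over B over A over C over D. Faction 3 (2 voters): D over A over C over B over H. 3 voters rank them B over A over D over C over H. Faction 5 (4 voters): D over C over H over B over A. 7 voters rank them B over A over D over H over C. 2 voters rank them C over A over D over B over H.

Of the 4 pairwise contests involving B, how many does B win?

4

B against each rival (25 voters):
B–A: B 21–4.
B vs C: B, 17–8.
B vs D: 17 to 8, B.
B vs H: B wins 14–11.
B beats A, C, D, H — 4 pairwise wins.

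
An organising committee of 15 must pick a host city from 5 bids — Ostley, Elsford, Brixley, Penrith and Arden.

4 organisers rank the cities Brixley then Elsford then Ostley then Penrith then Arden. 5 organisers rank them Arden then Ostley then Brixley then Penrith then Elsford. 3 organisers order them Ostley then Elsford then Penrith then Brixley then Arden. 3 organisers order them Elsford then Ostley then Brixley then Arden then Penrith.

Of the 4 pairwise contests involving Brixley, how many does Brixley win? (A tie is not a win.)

3

Brixley against each rival (15 organisers):
Brixley vs Ostley: 4 to 11, Ostley.
Brixley vs Elsford: Brixley preferred on 4+5 = 9 ballots; Brixley wins 9–6.
Brixley vs Penrith: Brixley is ranked higher on 4+5+3 = 12 ballots, Penrith on 3. Brixley wins 12–3.
Brixley vs Arden: Brixley wins 10–5.
Brixley beats Elsford, Penrith, Arden; loses to Ostley — 3 pairwise wins.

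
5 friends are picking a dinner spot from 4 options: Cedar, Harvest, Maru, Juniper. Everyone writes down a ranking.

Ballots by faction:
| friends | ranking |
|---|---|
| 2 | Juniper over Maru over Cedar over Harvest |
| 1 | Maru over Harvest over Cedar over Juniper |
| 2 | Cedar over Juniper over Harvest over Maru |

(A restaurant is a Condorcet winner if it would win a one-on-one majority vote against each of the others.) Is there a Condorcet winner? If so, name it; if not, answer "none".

none

Check each pair by majority over 5 ballots:
Cedar vs Harvest: Cedar is ranked higher on 2+2 = 4 ballots, Harvest on 1. Cedar wins 4–1.
Cedar vs Maru: Maru, 3–2.
Cedar–Juniper: Cedar 3–2.
Harvest vs Maru: Harvest is ranked higher on 2 ballots, Maru on 3. Maru wins 3–2.
Harvest vs Juniper: Harvest preferred on 1 ballot; Juniper wins 4–1.
Maru vs Juniper: Juniper, 4–1.
Every restaurant loses at least once (Cedar loses to Maru; Harvest loses to Cedar; Maru loses to Juniper; Juniper loses to Cedar). The majority relation contains the cycle Cedar > Juniper > Maru > Cedar, so there is no Condorcet winner.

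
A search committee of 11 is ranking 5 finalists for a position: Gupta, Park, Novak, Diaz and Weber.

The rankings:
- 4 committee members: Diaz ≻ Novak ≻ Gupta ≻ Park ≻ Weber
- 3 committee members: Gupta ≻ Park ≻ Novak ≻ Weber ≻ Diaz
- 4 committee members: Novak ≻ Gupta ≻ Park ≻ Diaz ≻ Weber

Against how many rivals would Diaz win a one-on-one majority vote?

1

Diaz against each rival (11 committee members):
Diaz vs Gupta: 4 to 7, Gupta.
Diaz–Park: Park 7–4.
Diaz vs Novak: Novak, 7–4.
Diaz vs Weber: Diaz is ranked higher on 4+4 = 8 ballots, Weber on 3. Diaz wins 8–3.
Diaz beats Weber; loses to Gupta, Park, Novak — 1 pairwise win.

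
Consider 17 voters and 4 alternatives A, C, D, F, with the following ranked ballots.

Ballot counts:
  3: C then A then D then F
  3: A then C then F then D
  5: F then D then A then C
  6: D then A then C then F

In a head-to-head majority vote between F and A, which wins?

A

Ballots ranking F above A: 5.
Ballots ranking A above F: 17 − 5 = 12.
A wins the head-to-head 12–5.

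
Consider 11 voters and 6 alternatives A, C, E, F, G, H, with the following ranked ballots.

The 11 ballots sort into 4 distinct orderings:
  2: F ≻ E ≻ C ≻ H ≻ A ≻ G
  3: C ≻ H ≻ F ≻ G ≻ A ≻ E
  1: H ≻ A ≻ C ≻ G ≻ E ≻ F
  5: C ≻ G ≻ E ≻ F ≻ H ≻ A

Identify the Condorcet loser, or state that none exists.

Head-to-head results (11 voters):
A vs C: A preferred on 1 ballot; C wins 10–1.
A vs E: A is ranked higher on 3+1 = 4 ballots, E on 7. E wins 7–4.
A vs F: F wins 10–1.
A vs G: G wins 8–3.
A vs H: H wins 11–0.
C vs E: C is ranked higher on 3+1+5 = 9 ballots, E on 2. C wins 9–2.
C vs F: C wins 9–2.
C vs G: 11 to 0, C.
C vs H: C preferred on 2+3+5 = 10 ballots; C wins 10–1.
E vs F: E wins 6–5.
E vs G: G wins 9–2.
E vs H: E preferred on 2+5 = 7 ballots; E wins 7–4.
F vs G: F is ranked higher on 2+3 = 5 ballots, G on 6. G wins 6–5.
F vs H: F preferred on 2+5 = 7 ballots; F wins 7–4.
G vs H: G preferred on 5 ballots; H wins 6–5.
A is beaten in every head-to-head and is the Condorcet loser.

A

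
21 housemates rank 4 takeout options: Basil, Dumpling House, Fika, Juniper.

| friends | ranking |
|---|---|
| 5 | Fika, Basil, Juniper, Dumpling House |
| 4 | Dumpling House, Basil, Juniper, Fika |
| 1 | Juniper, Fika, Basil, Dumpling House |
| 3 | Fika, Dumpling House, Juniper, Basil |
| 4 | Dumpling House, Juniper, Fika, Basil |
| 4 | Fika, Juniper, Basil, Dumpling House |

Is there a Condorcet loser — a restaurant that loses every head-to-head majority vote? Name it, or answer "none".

Pairwise majorities:
Basil–Dumpling House: Dumpling House 11–10.
Basil vs Fika: Fika, 17–4.
Basil vs Juniper: Basil is ranked higher on 5+4 = 9 ballots, Juniper on 12. Juniper wins 12–9.
Dumpling House vs Fika: Fika wins 13–8.
Dumpling House vs Juniper: Dumpling House preferred on 4+3+4 = 11 ballots; Dumpling House wins 11–10.
Fika vs Juniper: Fika preferred on 5+3+4 = 12 ballots; Fika wins 12–9.
Basil loses to every other restaurant — it is the Condorcet loser.

Basil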